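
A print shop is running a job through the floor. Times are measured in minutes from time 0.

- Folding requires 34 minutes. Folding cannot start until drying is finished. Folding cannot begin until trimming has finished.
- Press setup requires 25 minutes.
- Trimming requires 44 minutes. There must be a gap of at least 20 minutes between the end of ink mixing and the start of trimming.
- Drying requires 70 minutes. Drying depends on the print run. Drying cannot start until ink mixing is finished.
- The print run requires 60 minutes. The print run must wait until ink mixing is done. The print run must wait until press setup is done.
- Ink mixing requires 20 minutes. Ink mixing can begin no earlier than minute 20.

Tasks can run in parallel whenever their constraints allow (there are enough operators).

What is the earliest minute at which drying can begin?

Press setup has no prerequisites, so it starts at minute 0 and finishes at minute 25.
After its own release at minute 20, ink mixing can start at minute 20 and finishes at minute 40.
The print run has to wait for ink mixing (finishes minute 40); press setup (finishes minute 25). The latest of these is minute 40, so the print run runs minute 40 to 40 + 60 = minute 100.
Drying waits on the print run (finishes minute 100); ink mixing (finishes minute 40). The latest of these is minute 100, which is the earliest drying can start.

100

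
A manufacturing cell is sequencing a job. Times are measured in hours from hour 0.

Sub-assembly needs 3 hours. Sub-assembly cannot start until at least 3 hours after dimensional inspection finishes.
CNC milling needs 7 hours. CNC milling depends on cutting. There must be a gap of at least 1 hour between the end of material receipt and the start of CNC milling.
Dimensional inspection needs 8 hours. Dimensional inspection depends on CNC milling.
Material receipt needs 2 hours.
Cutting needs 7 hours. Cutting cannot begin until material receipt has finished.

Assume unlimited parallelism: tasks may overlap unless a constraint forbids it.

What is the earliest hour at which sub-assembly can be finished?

30

Material receipt can start immediately at hour 0; it finishes at hour 2.
After material receipt (finishes hour 2), cutting can start at hour 2 and finishes at hour 9.
CNC milling needs all of cutting (finishes hour 9); material receipt (finishes hour 2, plus 1-hour gap → hour 3). That puts its earliest start at hour 9; it finishes at 9 + 7 = hour 16.
Dimensional inspection waits on CNC milling (finishes hour 16), so it starts at hour 16 and finishes at 16 + 8 = hour 24.
Sub-assembly waits on dimensional inspection (finishes hour 24, plus 3-hour gap → hour 27), so it starts at hour 27 and finishes at 27 + 3 = hour 30.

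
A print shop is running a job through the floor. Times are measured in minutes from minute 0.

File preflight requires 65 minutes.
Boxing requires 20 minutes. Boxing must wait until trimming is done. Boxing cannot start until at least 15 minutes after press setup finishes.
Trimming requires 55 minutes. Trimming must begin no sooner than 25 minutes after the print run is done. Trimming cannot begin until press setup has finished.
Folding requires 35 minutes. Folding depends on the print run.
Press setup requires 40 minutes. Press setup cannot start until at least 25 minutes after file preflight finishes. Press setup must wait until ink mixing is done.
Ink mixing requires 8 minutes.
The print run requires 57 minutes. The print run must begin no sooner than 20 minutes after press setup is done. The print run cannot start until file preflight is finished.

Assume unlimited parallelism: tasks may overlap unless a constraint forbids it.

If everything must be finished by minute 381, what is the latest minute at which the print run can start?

224

Nothing follows boxing; the deadline of minute 381 is its only limit. It must start by 381 − 20 = minute 361.
Trimming has to be done before boxing (must start by minute 361). That means finishing by minute 361, i.e. starting by 361 − 55 = minute 306.
Folding must finish by minute 381; it takes 35 minutes, so it must start by 381 − 35 = minute 346.
The print run must finish in time for trimming (must start by minute 306, minus 25-minute gap → minute 281); folding (must start by minute 346). The tightest is minute 281, so the print run must start by 281 − 57 = minute 224.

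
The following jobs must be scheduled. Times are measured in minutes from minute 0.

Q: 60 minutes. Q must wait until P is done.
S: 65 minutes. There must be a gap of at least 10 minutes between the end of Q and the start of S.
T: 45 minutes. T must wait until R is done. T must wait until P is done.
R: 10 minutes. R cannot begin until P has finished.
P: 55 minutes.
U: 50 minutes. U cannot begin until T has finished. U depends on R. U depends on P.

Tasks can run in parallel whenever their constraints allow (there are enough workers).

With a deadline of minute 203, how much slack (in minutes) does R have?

P can start immediately at minute 0; it finishes at minute 55.
R cannot begin until P (finishes minute 55). It runs from minute 55 to 55 + 10 = minute 65.

Working backward from the deadline:
U must finish by minute 203; it takes 50 minutes, so it must start by 203 − 50 = minute 153.
T feeds into U (must start by minute 153); so T must finish by minute 153 and therefore start by minute 108.
R must finish in time for T (must start by minute 108); U (must start by minute 153). The tightest is minute 108, so R must start by 108 − 10 = minute 98.
So R can start as early as minute 55 and as late as minute 98, giving 98 − 55 = 43 minutes of slack.

43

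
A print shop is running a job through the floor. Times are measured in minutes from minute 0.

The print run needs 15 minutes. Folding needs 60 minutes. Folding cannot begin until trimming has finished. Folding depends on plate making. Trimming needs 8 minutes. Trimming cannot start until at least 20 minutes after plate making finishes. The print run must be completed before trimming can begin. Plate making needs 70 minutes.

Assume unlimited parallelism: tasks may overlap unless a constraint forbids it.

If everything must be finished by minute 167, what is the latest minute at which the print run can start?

Nothing follows folding; the deadline of minute 167 is its only limit. It must start by 167 − 60 = minute 107.
Trimming has to be done before folding (must start by minute 107). That means finishing by minute 107, i.e. starting by 107 − 8 = minute 99.
The print run has to be done before trimming (must start by minute 99). That means finishing by minute 99, i.e. starting by 99 − 15 = minute 84.

84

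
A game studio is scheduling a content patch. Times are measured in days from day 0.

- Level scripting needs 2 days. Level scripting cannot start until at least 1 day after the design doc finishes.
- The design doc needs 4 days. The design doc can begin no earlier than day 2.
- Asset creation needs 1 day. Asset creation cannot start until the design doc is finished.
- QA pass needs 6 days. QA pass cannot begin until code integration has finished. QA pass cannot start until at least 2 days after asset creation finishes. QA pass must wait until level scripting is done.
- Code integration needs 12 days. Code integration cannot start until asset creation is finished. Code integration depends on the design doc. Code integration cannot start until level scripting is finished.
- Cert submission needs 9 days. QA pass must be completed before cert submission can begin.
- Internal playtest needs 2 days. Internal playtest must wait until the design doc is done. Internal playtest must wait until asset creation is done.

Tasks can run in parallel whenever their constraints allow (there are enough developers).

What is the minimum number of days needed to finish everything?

36

The design doc waits on its own release at day 2, so it starts at day 2 and finishes at 2 + 4 = day 6.
After the design doc (finishes day 6, plus 1-day gap → day 7), level scripting can start at day 7 and finishes at day 9.
After the design doc (finishes day 6), asset creation can start at day 6 and finishes at day 7.
Internal playtest has to wait for the design doc (finishes day 6); asset creation (finishes day 7). The latest of these is day 7, so internal playtest runs day 7 to 7 + 2 = day 9.
Code integration cannot start until asset creation (finishes day 7); the design doc (finishes day 6); level scripting (finishes day 9). The controlling bound is day 9, so code integration finishes at 9 + 12 = day 21.
QA pass cannot start until code integration (finishes day 21); asset creation (finishes day 7, plus 2-day gap → day 9); level scripting (finishes day 9). The controlling bound is day 21, so QA pass finishes at 21 + 6 = day 27.
After QA pass (finishes day 27), cert submission can start at day 27 and finishes at day 36.
All tasks are finished once the last one completes. Finish times: The design doc at 6, Asset creation at 7, Level scripting at 9, Code integration at 21, Internal playtest at 9, QA pass at 27, Cert submission at 36. The latest is day 36.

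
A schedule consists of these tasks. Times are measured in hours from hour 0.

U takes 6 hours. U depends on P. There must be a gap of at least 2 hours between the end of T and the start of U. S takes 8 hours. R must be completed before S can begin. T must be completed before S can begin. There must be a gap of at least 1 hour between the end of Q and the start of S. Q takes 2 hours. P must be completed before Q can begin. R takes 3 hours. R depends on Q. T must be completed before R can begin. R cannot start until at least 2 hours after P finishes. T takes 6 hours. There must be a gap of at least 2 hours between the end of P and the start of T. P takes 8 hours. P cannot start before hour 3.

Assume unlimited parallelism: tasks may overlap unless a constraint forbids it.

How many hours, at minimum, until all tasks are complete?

After its own release at hour 3, P can start at hour 3 and finishes at hour 11.
T cannot begin until P (finishes hour 11, plus 2-hour gap → hour 13). It runs from hour 13 to 13 + 6 = hour 19.
U cannot start until P (finishes hour 11); T (finishes hour 19, plus 2-hour gap → hour 21). The controlling bound is hour 21, so U finishes at 21 + 6 = hour 27.
Q waits on P (finishes hour 11), so it starts at hour 11 and finishes at 11 + 2 = hour 13.
For R: Q (finishes hour 13); T (finishes hour 19); P (finishes hour 11, plus 2-hour gap → hour 13). Taking the maximum gives a start of hour 19, and it finishes at 19 + 3 = hour 22.
S cannot start until R (finishes hour 22); T (finishes hour 19); Q (finishes hour 13, plus 1-hour gap → hour 14). The controlling bound is hour 22, so S finishes at 22 + 8 = hour 30.
All tasks are finished once the last one completes. Finish times: P at 11, Q at 13, R at 22, S at 30, T at 19, U at 27. The latest is hour 30.

30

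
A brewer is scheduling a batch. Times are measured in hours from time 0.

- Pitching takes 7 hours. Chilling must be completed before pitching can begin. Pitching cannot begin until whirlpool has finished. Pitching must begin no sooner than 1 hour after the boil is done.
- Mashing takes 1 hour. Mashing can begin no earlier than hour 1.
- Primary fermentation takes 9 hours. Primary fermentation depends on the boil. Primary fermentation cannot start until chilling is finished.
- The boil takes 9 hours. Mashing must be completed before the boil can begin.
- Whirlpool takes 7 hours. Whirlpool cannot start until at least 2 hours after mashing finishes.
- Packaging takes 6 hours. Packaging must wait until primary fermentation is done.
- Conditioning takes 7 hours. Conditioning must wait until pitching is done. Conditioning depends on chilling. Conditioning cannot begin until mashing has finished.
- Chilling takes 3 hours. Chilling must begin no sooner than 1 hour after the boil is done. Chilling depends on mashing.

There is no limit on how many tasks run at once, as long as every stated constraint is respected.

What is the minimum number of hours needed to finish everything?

30

Mashing cannot begin until its own release at hour 1. It runs from hour 1 to 1 + 1 = hour 2.
After mashing (finishes hour 2, plus 2-hour gap → hour 4), whirlpool can start at hour 4 and finishes at hour 11.
The boil waits on mashing (finishes hour 2), so it starts at hour 2 and finishes at 2 + 9 = hour 11.
For chilling: the boil (finishes hour 11, plus 1-hour gap → hour 12); mashing (finishes hour 2). Taking the maximum gives a start of hour 12, and it finishes at 12 + 3 = hour 15.
For primary fermentation: the boil (finishes hour 11); chilling (finishes hour 15). Taking the maximum gives a start of hour 15, and it finishes at 15 + 9 = hour 24.
Packaging cannot begin until primary fermentation (finishes hour 24). It runs from hour 24 to 24 + 6 = hour 30.
For pitching: chilling (finishes hour 15); whirlpool (finishes hour 11); the boil (finishes hour 11, plus 1-hour gap → hour 12). Taking the maximum gives a start of hour 15, and it finishes at 15 + 7 = hour 22.
Conditioning cannot start until pitching (finishes hour 22); chilling (finishes hour 15); mashing (finishes hour 2). The controlling bound is hour 22, so conditioning finishes at 22 + 7 = hour 29.
All tasks are finished once the last one completes. Finish times: Mashing at 2, The boil at 11, Whirlpool at 11, Chilling at 15, Pitching at 22, Primary fermentation at 24, Conditioning at 29, Packaging at 30. The latest is hour 30.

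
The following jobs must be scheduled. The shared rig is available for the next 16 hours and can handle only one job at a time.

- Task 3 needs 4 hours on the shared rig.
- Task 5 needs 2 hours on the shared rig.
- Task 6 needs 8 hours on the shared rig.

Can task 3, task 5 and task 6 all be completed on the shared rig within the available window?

Running back to back, the jobs need 4 + 2 + 8 = 14 hours on the shared rig.
Since 14 ≤ 16, they fit within the window.

Yes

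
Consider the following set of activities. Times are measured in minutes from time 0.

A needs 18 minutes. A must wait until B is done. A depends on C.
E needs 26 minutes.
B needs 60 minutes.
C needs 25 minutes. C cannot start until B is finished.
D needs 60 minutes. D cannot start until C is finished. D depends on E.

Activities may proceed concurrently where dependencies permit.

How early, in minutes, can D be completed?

145

Nothing blocks E, so it runs from minute 0 to minute 26.
B has no prerequisites, so it starts at minute 0 and finishes at minute 60.
After B (finishes minute 60), C can start at minute 60 and finishes at minute 85.
D has to wait for C (finishes minute 85); E (finishes minute 26). The latest of these is minute 85, so D runs minute 85 to 85 + 60 = minute 145.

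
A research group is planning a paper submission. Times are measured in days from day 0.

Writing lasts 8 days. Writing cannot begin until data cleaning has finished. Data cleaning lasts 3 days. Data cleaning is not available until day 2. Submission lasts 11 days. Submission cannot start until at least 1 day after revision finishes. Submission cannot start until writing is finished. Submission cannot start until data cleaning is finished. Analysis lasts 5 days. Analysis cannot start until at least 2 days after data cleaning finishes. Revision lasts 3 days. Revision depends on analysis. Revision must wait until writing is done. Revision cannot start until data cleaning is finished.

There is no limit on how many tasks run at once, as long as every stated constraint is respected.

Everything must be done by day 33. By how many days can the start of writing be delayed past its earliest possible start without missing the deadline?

Data cleaning cannot begin until its own release at day 2. It runs from day 2 to 2 + 3 = day 5.
After data cleaning (finishes day 5), writing can start at day 5 and finishes at day 13.

Working backward from the deadline:
To finish by day 33, submission (duration 11) must start no later than day 22.
Since submission (must start by day 22, minus 1-day gap → day 21) depends on it, revision must finish by day 21. Backing off its 3-day duration gives a latest start of day 18.
Writing has several dependents: revision (must start by day 18); submission (must start by day 22). The earliest of those limits is day 18, so writing must start by 18 − 8 = day 10.
So writing can start as early as day 5 and as late as day 10, giving 10 − 5 = 5 days of slack.

5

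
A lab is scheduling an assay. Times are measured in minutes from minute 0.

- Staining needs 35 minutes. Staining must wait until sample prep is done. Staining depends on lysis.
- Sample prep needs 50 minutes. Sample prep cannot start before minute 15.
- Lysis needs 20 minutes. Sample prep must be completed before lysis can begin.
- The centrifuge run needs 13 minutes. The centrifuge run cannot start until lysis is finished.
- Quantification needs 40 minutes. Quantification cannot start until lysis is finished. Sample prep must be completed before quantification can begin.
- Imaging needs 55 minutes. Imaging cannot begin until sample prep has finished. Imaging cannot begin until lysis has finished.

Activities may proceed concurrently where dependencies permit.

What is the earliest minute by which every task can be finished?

Sample prep waits on its own release at minute 15, so it starts at minute 15 and finishes at 15 + 50 = minute 65.
Lysis waits on sample prep (finishes minute 65), so it starts at minute 65 and finishes at 65 + 20 = minute 85.
Quantification needs all of lysis (finishes minute 85); sample prep (finishes minute 65). That puts its earliest start at minute 85; it finishes at 85 + 40 = minute 125.
Imaging has to wait for sample prep (finishes minute 65); lysis (finishes minute 85). The latest of these is minute 85, so imaging runs minute 85 to 85 + 55 = minute 140.
Staining cannot start until sample prep (finishes minute 65); lysis (finishes minute 85). The controlling bound is minute 85, so staining finishes at 85 + 35 = minute 120.
The centrifuge run cannot begin until lysis (finishes minute 85). It runs from minute 85 to 85 + 13 = minute 98.
All tasks are finished once the last one completes. Finish times: Sample prep at 65, Lysis at 85, The centrifuge run at 98, Staining at 120, Imaging at 140, Quantification at 125. The latest is minute 140.

140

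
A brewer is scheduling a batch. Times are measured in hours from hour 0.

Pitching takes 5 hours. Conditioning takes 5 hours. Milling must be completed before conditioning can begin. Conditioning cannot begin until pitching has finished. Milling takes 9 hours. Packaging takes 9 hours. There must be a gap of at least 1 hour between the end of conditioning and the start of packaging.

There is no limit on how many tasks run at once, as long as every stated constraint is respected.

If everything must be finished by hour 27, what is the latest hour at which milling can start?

3

To finish by hour 27, packaging (duration 9) must start no later than hour 18.
Conditioning feeds into packaging (must start by hour 18, minus 1-hour gap → hour 17); so conditioning must finish by hour 17 and therefore start by hour 12.
Since conditioning (must start by hour 12) depends on it, milling must finish by hour 12. Backing off its 9-hour duration gives a latest start of hour 3.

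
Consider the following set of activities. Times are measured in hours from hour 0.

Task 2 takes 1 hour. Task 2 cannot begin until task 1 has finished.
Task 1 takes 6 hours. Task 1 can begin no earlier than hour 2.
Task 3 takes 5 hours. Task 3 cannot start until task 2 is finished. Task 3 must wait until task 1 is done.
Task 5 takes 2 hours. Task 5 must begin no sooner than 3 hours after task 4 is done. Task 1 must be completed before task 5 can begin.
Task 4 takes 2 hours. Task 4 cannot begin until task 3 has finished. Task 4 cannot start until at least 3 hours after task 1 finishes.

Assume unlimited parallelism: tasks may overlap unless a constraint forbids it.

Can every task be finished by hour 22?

Task 1 cannot begin until its own release at hour 2. It runs from hour 2 to 2 + 6 = hour 8.
Task 2 waits on task 1 (finishes hour 8), so it starts at hour 8 and finishes at 8 + 1 = hour 9.
Task 3 needs all of task 2 (finishes hour 9); task 1 (finishes hour 8). That puts its earliest start at hour 9; it finishes at 9 + 5 = hour 14.
Task 4 has to wait for task 3 (finishes hour 14); task 1 (finishes hour 8, plus 3-hour gap → hour 11). The latest of these is hour 14, so task 4 runs hour 14 to 14 + 2 = hour 16.
Task 5 has to wait for task 4 (finishes hour 16, plus 3-hour gap → hour 19); task 1 (finishes hour 8). The latest of these is hour 19, so task 5 runs hour 19 to 19 + 2 = hour 21.
Every task is finished by hour 21, which is no later than the deadline of 22, so the schedule is feasible.

Yes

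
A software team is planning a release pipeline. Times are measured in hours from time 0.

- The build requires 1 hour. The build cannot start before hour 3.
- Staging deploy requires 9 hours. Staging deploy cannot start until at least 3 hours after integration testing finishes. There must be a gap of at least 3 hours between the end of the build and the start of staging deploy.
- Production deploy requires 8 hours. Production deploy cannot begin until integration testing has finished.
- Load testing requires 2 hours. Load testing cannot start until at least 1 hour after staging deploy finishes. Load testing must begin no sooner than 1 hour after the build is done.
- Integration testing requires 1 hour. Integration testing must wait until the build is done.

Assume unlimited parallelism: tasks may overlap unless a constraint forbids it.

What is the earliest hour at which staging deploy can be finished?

After its own release at hour 3, the build can start at hour 3 and finishes at hour 4.
Integration testing cannot begin until the build (finishes hour 4). It runs from hour 4 to 4 + 1 = hour 5.
Staging deploy cannot start until integration testing (finishes hour 5, plus 3-hour gap → hour 8); the build (finishes hour 4, plus 3-hour gap → hour 7). The controlling bound is hour 8, so staging deploy finishes at 8 + 9 = hour 17.

17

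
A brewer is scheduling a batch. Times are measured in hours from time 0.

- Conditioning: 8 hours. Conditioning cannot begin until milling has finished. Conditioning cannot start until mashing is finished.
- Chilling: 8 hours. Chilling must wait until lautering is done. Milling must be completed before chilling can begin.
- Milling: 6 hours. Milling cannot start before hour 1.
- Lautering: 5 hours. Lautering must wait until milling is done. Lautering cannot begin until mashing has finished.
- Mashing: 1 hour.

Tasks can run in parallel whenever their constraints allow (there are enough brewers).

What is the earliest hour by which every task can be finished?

20

Mashing can start immediately at hour 0; it finishes at hour 1.
After its own release at hour 1, milling can start at hour 1 and finishes at hour 7.
Conditioning needs all of milling (finishes hour 7); mashing (finishes hour 1). That puts its earliest start at hour 7; it finishes at 7 + 8 = hour 15.
Lautering cannot start until milling (finishes hour 7); mashing (finishes hour 1). The controlling bound is hour 7, so lautering finishes at 7 + 5 = hour 12.
Chilling cannot start until lautering (finishes hour 12); milling (finishes hour 7). The controlling bound is hour 12, so chilling finishes at 12 + 8 = hour 20.
All tasks are finished once the last one completes. Finish times: Milling at 7, Mashing at 1, Lautering at 12, Chilling at 20, Conditioning at 15. The latest is hour 20.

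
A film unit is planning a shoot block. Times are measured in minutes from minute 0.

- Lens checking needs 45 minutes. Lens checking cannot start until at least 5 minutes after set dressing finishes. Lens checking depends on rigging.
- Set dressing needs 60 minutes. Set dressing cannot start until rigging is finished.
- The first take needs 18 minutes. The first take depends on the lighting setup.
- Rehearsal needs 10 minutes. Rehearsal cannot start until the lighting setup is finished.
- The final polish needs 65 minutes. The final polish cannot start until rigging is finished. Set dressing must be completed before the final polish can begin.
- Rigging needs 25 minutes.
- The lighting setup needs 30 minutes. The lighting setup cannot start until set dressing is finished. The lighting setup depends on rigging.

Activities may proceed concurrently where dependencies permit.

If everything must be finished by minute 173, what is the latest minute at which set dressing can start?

To finish by minute 173, rehearsal (duration 10) must start no later than minute 163.
The first take must finish by minute 173; it takes 18 minutes, so it must start by 173 − 18 = minute 155.
The lighting setup must finish in time for rehearsal (must start by minute 163); the first take (must start by minute 155). The tightest is minute 155, so the lighting setup must start by 155 − 30 = minute 125.
To finish by minute 173, lens checking (duration 45) must start no later than minute 128.
The final polish has no dependents, so it just needs to finish by minute 173. Starting by 173 − 65 = minute 108 achieves that.
Set dressing must finish in time for the lighting setup (must start by minute 125); lens checking (must start by minute 128, minus 5-minute gap → minute 123); the final polish (must start by minute 108). The tightest is minute 108, so set dressing must start by 108 − 60 = minute 48.

48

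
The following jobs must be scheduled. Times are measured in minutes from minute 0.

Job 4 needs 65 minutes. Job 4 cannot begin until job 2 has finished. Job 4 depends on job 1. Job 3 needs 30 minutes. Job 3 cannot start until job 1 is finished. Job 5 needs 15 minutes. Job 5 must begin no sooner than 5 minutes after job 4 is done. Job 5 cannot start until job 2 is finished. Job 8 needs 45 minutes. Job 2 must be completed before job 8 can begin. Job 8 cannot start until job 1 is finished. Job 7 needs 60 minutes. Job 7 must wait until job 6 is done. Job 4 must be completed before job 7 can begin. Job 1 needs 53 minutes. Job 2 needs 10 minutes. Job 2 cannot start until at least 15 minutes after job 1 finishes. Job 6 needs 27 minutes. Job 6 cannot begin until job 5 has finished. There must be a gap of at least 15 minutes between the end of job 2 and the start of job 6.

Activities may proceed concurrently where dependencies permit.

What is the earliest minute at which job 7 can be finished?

Job 1 has no prerequisites, so it starts at minute 0 and finishes at minute 53.
Job 2 cannot begin until job 1 (finishes minute 53, plus 15-minute gap → minute 68). It runs from minute 68 to 68 + 10 = minute 78.
Job 4 cannot start until job 2 (finishes minute 78); job 1 (finishes minute 53). The controlling bound is minute 78, so job 4 finishes at 78 + 65 = minute 143.
Job 5 cannot start until job 4 (finishes minute 143, plus 5-minute gap → minute 148); job 2 (finishes minute 78). The controlling bound is minute 148, so job 5 finishes at 148 + 15 = minute 163.
Job 6 cannot start until job 5 (finishes minute 163); job 2 (finishes minute 78, plus 15-minute gap → minute 93). The controlling bound is minute 163, so job 6 finishes at 163 + 27 = minute 190.
Job 7 needs all of job 6 (finishes minute 190); job 4 (finishes minute 143). That puts its earliest start at minute 190; it finishes at 190 + 60 = minute 250.

250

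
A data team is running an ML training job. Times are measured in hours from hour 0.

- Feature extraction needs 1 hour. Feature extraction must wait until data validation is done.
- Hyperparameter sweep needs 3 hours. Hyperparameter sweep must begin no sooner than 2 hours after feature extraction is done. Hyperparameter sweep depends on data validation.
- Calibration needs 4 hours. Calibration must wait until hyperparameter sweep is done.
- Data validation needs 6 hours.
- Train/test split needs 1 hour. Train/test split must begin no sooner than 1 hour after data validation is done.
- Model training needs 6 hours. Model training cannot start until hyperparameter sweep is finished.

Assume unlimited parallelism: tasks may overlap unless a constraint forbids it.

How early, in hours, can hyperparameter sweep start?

9

Data validation has no prerequisites, so it starts at hour 0 and finishes at hour 6.
Feature extraction waits on data validation (finishes hour 6), so it starts at hour 6 and finishes at 6 + 1 = hour 7.
Hyperparameter sweep waits on feature extraction (finishes hour 7, plus 2-hour gap → hour 9); data validation (finishes hour 6). The latest of these is hour 9, which is the earliest hyperparameter sweep can start.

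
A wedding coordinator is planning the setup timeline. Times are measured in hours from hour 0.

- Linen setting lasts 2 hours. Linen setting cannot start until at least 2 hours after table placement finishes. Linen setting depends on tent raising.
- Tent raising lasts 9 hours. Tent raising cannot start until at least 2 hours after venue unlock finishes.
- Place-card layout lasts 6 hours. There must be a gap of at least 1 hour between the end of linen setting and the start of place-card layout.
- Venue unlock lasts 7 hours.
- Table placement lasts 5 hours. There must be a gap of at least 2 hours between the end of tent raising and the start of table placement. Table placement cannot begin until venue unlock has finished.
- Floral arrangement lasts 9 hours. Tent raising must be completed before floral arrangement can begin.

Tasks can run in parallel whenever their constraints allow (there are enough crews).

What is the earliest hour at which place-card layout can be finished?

36

Venue unlock has no prerequisites, so it starts at hour 0 and finishes at hour 7.
Tent raising cannot begin until venue unlock (finishes hour 7, plus 2-hour gap → hour 9). It runs from hour 9 to 9 + 9 = hour 18.
Table placement needs all of tent raising (finishes hour 18, plus 2-hour gap → hour 20); venue unlock (finishes hour 7). That puts its earliest start at hour 20; it finishes at 20 + 5 = hour 25.
Linen setting has to wait for table placement (finishes hour 25, plus 2-hour gap → hour 27); tent raising (finishes hour 18). The latest of these is hour 27, so linen setting runs hour 27 to 27 + 2 = hour 29.
Place-card layout waits on linen setting (finishes hour 29, plus 1-hour gap → hour 30), so it starts at hour 30 and finishes at 30 + 6 = hour 36.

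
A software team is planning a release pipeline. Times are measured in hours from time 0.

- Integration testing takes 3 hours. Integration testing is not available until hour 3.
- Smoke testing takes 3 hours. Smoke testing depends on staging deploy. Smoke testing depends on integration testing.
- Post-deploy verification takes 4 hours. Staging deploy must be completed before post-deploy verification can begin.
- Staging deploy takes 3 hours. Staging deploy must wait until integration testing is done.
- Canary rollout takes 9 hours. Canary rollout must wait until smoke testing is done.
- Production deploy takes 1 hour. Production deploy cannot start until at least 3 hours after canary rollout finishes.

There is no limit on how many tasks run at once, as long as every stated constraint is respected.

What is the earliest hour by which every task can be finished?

25

Integration testing cannot begin until its own release at hour 3. It runs from hour 3 to 3 + 3 = hour 6.
Staging deploy waits on integration testing (finishes hour 6), so it starts at hour 6 and finishes at 6 + 3 = hour 9.
After staging deploy (finishes hour 9), post-deploy verification can start at hour 9 and finishes at hour 13.
Smoke testing has to wait for staging deploy (finishes hour 9); integration testing (finishes hour 6). The latest of these is hour 9, so smoke testing runs hour 9 to 9 + 3 = hour 12.
Canary rollout cannot begin until smoke testing (finishes hour 12). It runs from hour 12 to 12 + 9 = hour 21.
Production deploy waits on canary rollout (finishes hour 21, plus 3-hour gap → hour 24), so it starts at hour 24 and finishes at 24 + 1 = hour 25.
All tasks are finished once the last one completes. Finish times: Integration testing at 6, Staging deploy at 9, Smoke testing at 12, Canary rollout at 21, Production deploy at 25, Post-deploy verification at 13. The latest is hour 25.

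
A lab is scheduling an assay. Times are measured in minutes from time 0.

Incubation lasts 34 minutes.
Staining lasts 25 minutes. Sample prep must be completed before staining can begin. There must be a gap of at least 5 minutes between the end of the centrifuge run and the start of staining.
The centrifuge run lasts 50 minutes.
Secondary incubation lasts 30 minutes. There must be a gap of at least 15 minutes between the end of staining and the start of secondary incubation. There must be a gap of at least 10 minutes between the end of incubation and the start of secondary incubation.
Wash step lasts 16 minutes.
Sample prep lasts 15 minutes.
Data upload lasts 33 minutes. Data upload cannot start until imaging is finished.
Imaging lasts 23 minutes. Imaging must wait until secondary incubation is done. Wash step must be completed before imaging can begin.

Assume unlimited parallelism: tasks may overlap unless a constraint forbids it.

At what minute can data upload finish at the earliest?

181

Nothing blocks wash step, so it runs from minute 0 to minute 16.
Nothing blocks the centrifuge run, so it runs from minute 0 to minute 50.
Incubation has no prerequisites, so it starts at minute 0 and finishes at minute 34.
Sample prep has no prerequisites, so it starts at minute 0 and finishes at minute 15.
Staining has to wait for sample prep (finishes minute 15); the centrifuge run (finishes minute 50, plus 5-minute gap → minute 55). The latest of these is minute 55, so staining runs minute 55 to 55 + 25 = minute 80.
Secondary incubation has to wait for staining (finishes minute 80, plus 15-minute gap → minute 95); incubation (finishes minute 34, plus 10-minute gap → minute 44). The latest of these is minute 95, so secondary incubation runs minute 95 to 95 + 30 = minute 125.
Imaging cannot start until secondary incubation (finishes minute 125); wash step (finishes minute 16). The controlling bound is minute 125, so imaging finishes at 125 + 23 = minute 148.
Data upload waits on imaging (finishes minute 148), so it starts at minute 148 and finishes at 148 + 33 = minute 181.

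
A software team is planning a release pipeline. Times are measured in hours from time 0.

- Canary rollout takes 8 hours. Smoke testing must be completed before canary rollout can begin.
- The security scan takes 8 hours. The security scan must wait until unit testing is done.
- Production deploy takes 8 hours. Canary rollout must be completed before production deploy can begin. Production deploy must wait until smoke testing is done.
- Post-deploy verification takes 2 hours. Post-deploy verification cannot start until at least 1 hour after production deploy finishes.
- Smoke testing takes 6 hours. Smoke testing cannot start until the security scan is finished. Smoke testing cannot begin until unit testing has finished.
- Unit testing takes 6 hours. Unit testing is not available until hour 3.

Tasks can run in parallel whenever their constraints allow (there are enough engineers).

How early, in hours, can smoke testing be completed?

Unit testing waits on its own release at hour 3, so it starts at hour 3 and finishes at 3 + 6 = hour 9.
After unit testing (finishes hour 9), the security scan can start at hour 9 and finishes at hour 17.
For smoke testing: the security scan (finishes hour 17); unit testing (finishes hour 9). Taking the maximum gives a start of hour 17, and it finishes at 17 + 6 = hour 23.

23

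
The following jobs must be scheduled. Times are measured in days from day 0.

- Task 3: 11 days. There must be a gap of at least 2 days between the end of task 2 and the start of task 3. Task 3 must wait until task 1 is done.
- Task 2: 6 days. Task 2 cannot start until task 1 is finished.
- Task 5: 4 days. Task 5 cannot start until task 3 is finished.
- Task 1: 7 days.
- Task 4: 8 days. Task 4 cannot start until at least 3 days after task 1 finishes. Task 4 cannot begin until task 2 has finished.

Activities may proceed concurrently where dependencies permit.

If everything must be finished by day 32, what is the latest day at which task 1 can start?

2

Nothing follows task 5; the deadline of day 32 is its only limit. It must start by 32 − 4 = day 28.
Task 3 must finish before task 5 (must start by day 28). With an 11-day duration, task 3 must start by 28 − 11 = day 17.
Nothing follows task 4; the deadline of day 32 is its only limit. It must start by 32 − 8 = day 24.
Task 2 feeds task 3 (must start by day 17, minus 2-day gap → day 15); task 4 (must start by day 24). Taking the minimum, task 2 must finish by day 15 and start by 15 − 6 = day 9.
Task 1 has several dependents: task 2 (must start by day 9); task 3 (must start by day 17); task 4 (must start by day 24, minus 3-day gap → day 21). The earliest of those limits is day 9, so task 1 must start by 9 − 7 = day 2.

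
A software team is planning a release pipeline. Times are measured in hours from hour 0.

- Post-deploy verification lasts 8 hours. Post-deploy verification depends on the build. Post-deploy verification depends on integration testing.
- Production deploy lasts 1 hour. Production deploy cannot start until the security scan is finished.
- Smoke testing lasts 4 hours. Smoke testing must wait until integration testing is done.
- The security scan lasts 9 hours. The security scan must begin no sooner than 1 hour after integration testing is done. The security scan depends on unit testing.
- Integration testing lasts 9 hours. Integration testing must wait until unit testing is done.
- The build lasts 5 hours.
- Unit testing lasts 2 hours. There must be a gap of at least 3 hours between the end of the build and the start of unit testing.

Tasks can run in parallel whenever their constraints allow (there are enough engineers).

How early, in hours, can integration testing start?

Nothing blocks the build, so it runs from hour 0 to hour 5.
After the build (finishes hour 5, plus 3-hour gap → hour 8), unit testing can start at hour 8 and finishes at hour 10.
Integration testing waits on unit testing (finishes hour 10), so the earliest it can start is hour 10.

10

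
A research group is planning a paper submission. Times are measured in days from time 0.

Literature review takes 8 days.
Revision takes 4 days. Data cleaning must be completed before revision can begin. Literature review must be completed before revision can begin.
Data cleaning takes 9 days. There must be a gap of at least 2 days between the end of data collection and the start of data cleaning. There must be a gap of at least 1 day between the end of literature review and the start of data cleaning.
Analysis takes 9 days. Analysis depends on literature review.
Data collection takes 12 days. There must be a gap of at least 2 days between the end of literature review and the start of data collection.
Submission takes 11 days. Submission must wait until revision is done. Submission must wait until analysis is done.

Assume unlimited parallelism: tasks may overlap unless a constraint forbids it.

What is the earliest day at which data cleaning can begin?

Literature review has no prerequisites, so it starts at day 0 and finishes at day 8.
Data collection waits on literature review (finishes day 8, plus 2-day gap → day 10), so it starts at day 10 and finishes at 10 + 12 = day 22.
Data cleaning waits on data collection (finishes day 22, plus 2-day gap → day 24); literature review (finishes day 8, plus 1-day gap → day 9). The latest of these is day 24, which is the earliest data cleaning can start.

24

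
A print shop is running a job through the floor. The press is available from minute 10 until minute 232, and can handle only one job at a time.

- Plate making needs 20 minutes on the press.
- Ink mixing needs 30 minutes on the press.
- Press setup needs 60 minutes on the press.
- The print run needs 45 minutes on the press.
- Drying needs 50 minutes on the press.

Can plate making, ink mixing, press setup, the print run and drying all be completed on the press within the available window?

Yes

The press window is 232 − 10 = 222 minutes.
Running back to back, the jobs need 20 + 30 + 60 + 45 + 50 = 205 minutes on the press.
Since 205 ≤ 222, they fit within the window.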